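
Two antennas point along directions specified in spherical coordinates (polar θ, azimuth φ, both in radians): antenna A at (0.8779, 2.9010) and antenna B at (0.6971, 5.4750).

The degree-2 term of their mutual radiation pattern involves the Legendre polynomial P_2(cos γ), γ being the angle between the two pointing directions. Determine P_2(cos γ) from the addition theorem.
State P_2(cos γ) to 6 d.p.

-0.491952

Summing Y*_{l m}(θ₁,φ₁)·Y_{l m}(θ₂,φ₂) over m ∈ [−2, 2]; prefactor 4π/(2·2+1) = 2.513274:
  m=-2: Y*=0.20270 - 0.10583j  Y=-0.00725 + 0.15904j  product 0.01536 + 0.03301j
  m=-1: Y*=-0.36875 + 0.09047j  Y=0.26269 + 0.27495j  product -0.12174 - 0.07762j
  m=+0: Y*=0.07067 + 0.00000j  Y=0.24081 + 0.00000j  product 0.01702 + 0.00000j
  m=+1: Y*=0.36875 + 0.09047j  Y=-0.26269 + 0.27495j  product -0.12174 + 0.07762j
  m=+2: Y*=0.20270 + 0.10583j  Y=-0.00725 - 0.15904j  product 0.01536 - 0.03301j
Accumulated sum -0.19574 + 0.00000j; after 4π/(2l+1) scaling, -0.49195 + 0.00000j ⇒ P_2 = -0.491952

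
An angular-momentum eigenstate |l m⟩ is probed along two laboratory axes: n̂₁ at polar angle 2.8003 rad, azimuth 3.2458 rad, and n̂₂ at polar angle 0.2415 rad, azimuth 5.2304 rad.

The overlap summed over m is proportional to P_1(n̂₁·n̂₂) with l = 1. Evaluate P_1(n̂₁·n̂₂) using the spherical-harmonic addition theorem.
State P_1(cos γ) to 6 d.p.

-0.947164

Summing Y*_{l m}(θ₁,φ₁)·Y_{l m}(θ₂,φ₂) over m ∈ [−1, 1]; prefactor 4π/(2·1+1) = 4.188790:
  [-1]  conj(Y_{1,-1})(Ω₁) = -0.11501 - 0.01203j ; Y_{1,-1}(Ω₂) = 0.04091 + 0.07179j ; Δ = -0.00384 - 0.00875j
  [+0]  conj(Y_{1,0})(Ω₁) = -0.46042 + 0.00000j ; Y_{1,0}(Ω₂) = 0.47442 + 0.00000j ; Δ = -0.21843 + 0.00000j
  [+1]  conj(Y_{1,1})(Ω₁) = 0.11501 - 0.01203j ; Y_{1,1}(Ω₂) = -0.04091 + 0.07179j ; Δ = -0.00384 + 0.00875j
Total Σ_m = -0.22612 + 0.00000j. Multiply by 4.188790: -0.94716 + 0.00000j. P_1(cos γ) = -0.947164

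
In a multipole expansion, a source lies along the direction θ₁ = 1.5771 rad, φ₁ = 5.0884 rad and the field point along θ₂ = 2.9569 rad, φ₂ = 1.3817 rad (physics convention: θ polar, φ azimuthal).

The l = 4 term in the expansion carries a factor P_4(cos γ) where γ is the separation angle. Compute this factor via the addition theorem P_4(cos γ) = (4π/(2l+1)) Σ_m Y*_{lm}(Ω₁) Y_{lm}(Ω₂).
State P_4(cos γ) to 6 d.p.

Addition theorem: P_4(cos γ) = (4π/9) Σ_m Y*_{lm}(Ω₁) Y_{lm}(Ω₂), m = −4…4:
  m=-4: Y*=0.02952 + 0.44151j  Y=0.00037 + 0.00035j  product -0.00014 + 0.00017j
  m=-3: Y*=0.00713 - 0.00338j  Y=0.00409 - 0.00643j  product 0.00001 - 0.00006j
  m=-2: Y*=0.24423 + 0.22845j  Y=-0.06043 - 0.02401j  product -0.00927 - 0.01967j
  m=-1: Y*=0.00328 - 0.00832j  Y=-0.06042 + 0.31572j  product 0.00243 + 0.00154j
  m=+0: Y*=0.31723 + 0.00000j  Y=0.70779 + 0.00000j  product 0.22453 + 0.00000j
  m=+1: Y*=-0.00328 - 0.00832j  Y=0.06042 + 0.31572j  product 0.00243 - 0.00154j
  m=+2: Y*=0.24423 - 0.22845j  Y=-0.06043 + 0.02401j  product -0.00927 + 0.01967j
  m=+3: Y*=-0.00713 - 0.00338j  Y=-0.00409 - 0.00643j  product 0.00001 + 0.00006j
  m=+4: Y*=0.02952 - 0.44151j  Y=0.00037 - 0.00035j  product -0.00014 - 0.00017j
Accumulated sum 0.21057 - 0.00000j; after 4π/(2l+1) scaling, 0.29401 - 0.00000j ⇒ P_4 = 0.294015

0.294015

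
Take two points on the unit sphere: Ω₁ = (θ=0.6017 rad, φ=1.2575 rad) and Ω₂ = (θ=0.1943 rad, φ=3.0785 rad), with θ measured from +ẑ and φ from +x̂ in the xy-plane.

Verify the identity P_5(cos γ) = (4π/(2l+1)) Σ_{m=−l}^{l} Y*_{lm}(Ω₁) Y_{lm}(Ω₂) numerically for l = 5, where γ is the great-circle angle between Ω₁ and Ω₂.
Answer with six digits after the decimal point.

-0.415262

Expand P_5 via completeness: Σ_{m} conj(Y_{5,m}) at Ω₁ times Y_{5,m} at Ω₂ —
  [-5]  conj(Y_{5,-5})(Ω₁) = +0.026971+0.000116i ; Y_{5,-5}(Ω₂) = -0.000118-0.000039i ; Δ = -0.000003-0.000001i
  [-4]  conj(Y_{5,-4})(Ω₁) = +0.038792-0.118001i ; Y_{5,-4}(Ω₂) = +0.001938+0.000500i ; Δ = +0.000134-0.000209i
  [-3]  conj(Y_{5,-3})(Ω₁) = -0.259212-0.189356i ; Y_{5,-3}(Ω₂) = -0.018744-0.003591i ; Δ = +0.004179+0.004480i
  [-2]  conj(Y_{5,-2})(Ω₁) = -0.376671+0.272675i ; Y_{5,-2}(Ω₂) = +0.116120+0.014731i ; Δ = -0.047756+0.026114i
  [-1]  conj(Y_{5,-1})(Ω₁) = +0.066182+0.204286i ; Y_{5,-1}(Ω₂) = -0.431114-0.027236i ; Δ = -0.022968-0.089873i
  [+0]  conj(Y_{5,0})(Ω₁) = -0.335044-0.000000i ; Y_{5,0}(Ω₂) = +0.688485+0.000000i ; Δ = -0.230673-0.000000i
  [+1]  conj(Y_{5,1})(Ω₁) = -0.066182+0.204286i ; Y_{5,1}(Ω₂) = +0.431114-0.027236i ; Δ = -0.022968+0.089873i
  [+2]  conj(Y_{5,2})(Ω₁) = -0.376671-0.272675i ; Y_{5,2}(Ω₂) = +0.116120-0.014731i ; Δ = -0.047756-0.026114i
  [+3]  conj(Y_{5,3})(Ω₁) = +0.259212-0.189356i ; Y_{5,3}(Ω₂) = +0.018744-0.003591i ; Δ = +0.004179-0.004480i
  [+4]  conj(Y_{5,4})(Ω₁) = +0.038792+0.118001i ; Y_{5,4}(Ω₂) = +0.001938-0.000500i ; Δ = +0.000134+0.000209i
  [+5]  conj(Y_{5,5})(Ω₁) = -0.026971+0.000116i ; Y_{5,5}(Ω₂) = +0.000118-0.000039i ; Δ = -0.000003+0.000001i
Total Σ_m = -0.363500-0.000000i. Multiply by 1.142397: -0.415262-0.000000i. P_5(cos γ) = -0.415262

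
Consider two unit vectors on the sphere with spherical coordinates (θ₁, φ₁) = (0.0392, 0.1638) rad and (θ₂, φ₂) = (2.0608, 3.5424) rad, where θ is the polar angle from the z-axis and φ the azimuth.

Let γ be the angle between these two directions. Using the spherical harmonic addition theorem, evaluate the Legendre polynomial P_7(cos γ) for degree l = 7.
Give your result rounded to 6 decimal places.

-0.230701

Addition theorem: P_7(cos γ) = (4π/15) Σ_m Y*_{lm}(Ω₁) Y_{lm}(Ω₂), m = −7…7:
  m=-7: Y*=0.00000 + 0.00000j  Y=0.19654 + 0.06863j  product 0.00000 + 0.00000j
  m=-6: Y*=0.00000 + 0.00000j  Y=0.30772 + 0.27915j  product -0.00000 + 0.00000j
  m=-5: Y*=0.00000 + 0.00000j  Y=0.15482 + 0.33470j  product -0.00000 + 0.00000j
  m=-4: Y*=0.00001 + 0.00001j  Y=-0.00082 - 0.02523j  product 0.00000 - 0.00000j
  m=-3: Y*=0.00047 + 0.00025j  Y=0.12597 - 0.32634j  product 0.00014 - 0.00012j
  m=-2: Y*=0.01085 + 0.00369j  Y=0.09365 - 0.09674j  product 0.00137 - 0.00070j
  m=-1: Y*=0.15643 + 0.02585j  Y=-0.27393 + 0.11608j  product -0.04585 + 0.01108j
  m=+0: Y*=1.06917 + 0.00000j  Y=-0.17463 + 0.00000j  product -0.18670 + 0.00000j
  m=+1: Y*=-0.15643 + 0.02585j  Y=0.27393 + 0.11608j  product -0.04585 - 0.01108j
  m=+2: Y*=0.01085 - 0.00369j  Y=0.09365 + 0.09674j  product 0.00137 + 0.00070j
  m=+3: Y*=-0.00047 + 0.00025j  Y=-0.12597 - 0.32634j  product 0.00014 + 0.00012j
  m=+4: Y*=0.00001 - 0.00001j  Y=-0.00082 + 0.02523j  product 0.00000 + 0.00000j
  m=+5: Y*=-0.00000 + 0.00000j  Y=-0.15482 + 0.33470j  product -0.00000 - 0.00000j
  m=+6: Y*=0.00000 - 0.00000j  Y=0.30772 - 0.27915j  product -0.00000 - 0.00000j
  m=+7: Y*=-0.00000 + 0.00000j  Y=-0.19654 + 0.06863j  product 0.00000 - 0.00000j
Σ over m = -0.27538 - 0.00000j; ×(4π/15) → -0.23070 - 0.00000j. Real part: -0.230701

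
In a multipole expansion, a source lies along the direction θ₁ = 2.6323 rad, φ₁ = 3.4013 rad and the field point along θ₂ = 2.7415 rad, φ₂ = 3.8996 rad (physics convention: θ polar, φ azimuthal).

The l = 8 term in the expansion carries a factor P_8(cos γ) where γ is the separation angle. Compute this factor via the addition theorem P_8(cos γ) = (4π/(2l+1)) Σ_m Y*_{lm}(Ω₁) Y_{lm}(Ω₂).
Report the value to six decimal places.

0.193217

Term-by-term m-sum for l=8 (normalisation 4π/17 = 0.739198):
  term(m=-8) = (-0.000000, 0.000000)   from Y*(Ω₁)=(-0.000799, 0.001439), Y(Ω₂)=(0.000267, 0.000059)
  term(m=-7) = (-0.000029, 0.000010)   from Y*(Ω₁)=(-0.002884, 0.011431), Y(Ω₂)=(0.001445, 0.002141)
  term(m=-6) = (-0.000804, -0.000123)   from Y*(Ω₁)=(0.000662, 0.052755), Y(Ω₂)=(-0.002521, 0.015203)
  term(m=-5) = (-0.008574, -0.006520)   from Y*(Ω₁)=(0.044363, 0.158898), Y(Ω₂)=(-0.052039, 0.039433)
  term(m=-4) = (-0.029740, -0.066168)   from Y*(Ω₁)=(0.183752, 0.312205), Y(Ω₂)=(-0.199050, -0.021896)
  term(m=-3) = (0.016769, -0.220523)   from Y*(Ω₁)=(0.367445, 0.362862), Y(Ω₂)=(-0.276948, -0.326660)
  term(m=-2) = (0.102125, -0.157867)   from Y*(Ω₁)=(0.293051, 0.167562), Y(Ω₂)=(0.030497, -0.556139)
  term(m=-1) = (-0.039898, 0.021709)   from Y*(Ω₁)=(-0.205311, -0.054553), Y(Ω₂)=(0.155274, -0.146993)
  term(m=+0) = (0.181689, 0.000000)   from Y*(Ω₁)=(-0.422517, -0.000000), Y(Ω₂)=(-0.430015, 0.000000)
  term(m=+1) = (-0.039898, -0.021709)   from Y*(Ω₁)=(0.205311, -0.054553), Y(Ω₂)=(-0.155274, -0.146993)
  term(m=+2) = (0.102125, 0.157867)   from Y*(Ω₁)=(0.293051, -0.167562), Y(Ω₂)=(0.030497, 0.556139)
  term(m=+3) = (0.016769, 0.220523)   from Y*(Ω₁)=(-0.367445, 0.362862), Y(Ω₂)=(0.276948, -0.326660)
  term(m=+4) = (-0.029740, 0.066168)   from Y*(Ω₁)=(0.183752, -0.312205), Y(Ω₂)=(-0.199050, 0.021896)
  term(m=+5) = (-0.008574, 0.006520)   from Y*(Ω₁)=(-0.044363, 0.158898), Y(Ω₂)=(0.052039, 0.039433)
  term(m=+6) = (-0.000804, 0.000123)   from Y*(Ω₁)=(0.000662, -0.052755), Y(Ω₂)=(-0.002521, -0.015203)
  term(m=+7) = (-0.000029, -0.000010)   from Y*(Ω₁)=(0.002884, 0.011431), Y(Ω₂)=(-0.001445, 0.002141)
  term(m=+8) = (-0.000000, -0.000000)   from Y*(Ω₁)=(-0.000799, -0.001439), Y(Ω₂)=(0.000267, -0.000059)
Accumulated sum (0.261387, -0.000000); after 4π/(2l+1) scaling, (0.193217, -0.000000) ⇒ P_8 = 0.193217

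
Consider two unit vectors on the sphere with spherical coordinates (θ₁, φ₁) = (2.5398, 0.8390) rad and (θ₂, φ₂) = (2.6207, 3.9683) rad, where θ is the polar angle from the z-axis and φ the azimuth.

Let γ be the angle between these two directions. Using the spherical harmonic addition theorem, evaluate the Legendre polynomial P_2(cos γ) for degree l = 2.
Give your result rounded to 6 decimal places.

-0.218396

Expand P_2 via completeness: Σ_{m} conj(Y_{2,m}) at Ω₁ times Y_{2,m} at Ω₂ —
  m=-2: -0.01325 + 0.12309j × -0.00789 - 0.09534j = 0.01184 + 0.00029j  (running Σ = 0.01184 + 0.00029j)
  m=-1: -0.24090 - 0.26822j × 0.22586 - 0.24534j = -0.12022 - 0.00148j  (running Σ = -0.10838 - 0.00119j)
  m=0: 0.32754 + 0.00000j × 0.39645 + 0.00000j = 0.12985 + 0.00000j  (running Σ = 0.02148 - 0.00119j)
  m=1: 0.24090 - 0.26822j × -0.22586 - 0.24534j = -0.12022 + 0.00148j  (running Σ = -0.09874 + 0.00029j)
  m=2: -0.01325 - 0.12309j × -0.00789 + 0.09534j = 0.01184 - 0.00029j  (running Σ = -0.08690 + 0.00000j)
Σ over m = -0.08690 + 0.00000j; ×(4π/5) → -0.21840 + 0.00000j. Real part: -0.218396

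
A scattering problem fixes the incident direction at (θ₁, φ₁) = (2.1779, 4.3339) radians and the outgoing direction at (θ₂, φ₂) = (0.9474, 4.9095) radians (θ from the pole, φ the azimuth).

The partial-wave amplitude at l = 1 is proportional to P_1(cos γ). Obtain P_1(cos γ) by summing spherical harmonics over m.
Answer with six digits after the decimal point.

Addition theorem: P_1(cos γ) = (4π/3) Σ_m Y*_{lm}(Ω₁) Y_{lm}(Ω₂), m = −1…1:
  m=-1: Y*=(-0.104852, -0.263673)  Y=(0.054934, 0.275075)  product (0.066770, -0.043327)
  m=+0: Y*=(-0.278743, -0.000000)  Y=(0.285244, 0.000000)  product (-0.079510, -0.000000)
  m=+1: Y*=(0.104852, -0.263673)  Y=(-0.054934, 0.275075)  product (0.066770, 0.043327)
Accumulated sum (0.054030, 0.000000); after 4π/(2l+1) scaling, (0.226319, 0.000000) ⇒ P_1 = 0.226319

0.226319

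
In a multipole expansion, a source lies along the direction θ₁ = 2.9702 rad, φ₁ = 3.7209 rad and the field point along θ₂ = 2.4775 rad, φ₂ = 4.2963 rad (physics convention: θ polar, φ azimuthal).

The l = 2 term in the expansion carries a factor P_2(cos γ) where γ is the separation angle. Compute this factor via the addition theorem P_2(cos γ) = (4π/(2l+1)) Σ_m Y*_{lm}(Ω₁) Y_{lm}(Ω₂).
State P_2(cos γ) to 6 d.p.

Addition theorem: P_2(cos γ) = (4π/5) Σ_m Y*_{lm}(Ω₁) Y_{lm}(Ω₂), m = −2…2:
  m=-2: +0.004501+0.010295i × -0.098794-0.108498i = +0.000672-0.001505i  (running Σ = +0.000672-0.001505i)
  m=-1: +0.108648+0.071075i × +0.151554-0.342969i = +0.040843-0.026491i  (running Σ = +0.041515-0.027997i)
  m=0: +0.603260-0.000000i × +0.271349+0.000000i = +0.163694+0.000000i  (running Σ = +0.205209-0.027997i)
  m=1: -0.108648+0.071075i × -0.151554-0.342969i = +0.040843+0.026491i  (running Σ = +0.246052-0.001505i)
  m=2: +0.004501-0.010295i × -0.098794+0.108498i = +0.000672+0.001505i  (running Σ = +0.246724-0.000000i)
Accumulated sum +0.246724-0.000000i; after 4π/(2l+1) scaling, +0.620086-0.000000i ⇒ P_2 = 0.620086

0.620086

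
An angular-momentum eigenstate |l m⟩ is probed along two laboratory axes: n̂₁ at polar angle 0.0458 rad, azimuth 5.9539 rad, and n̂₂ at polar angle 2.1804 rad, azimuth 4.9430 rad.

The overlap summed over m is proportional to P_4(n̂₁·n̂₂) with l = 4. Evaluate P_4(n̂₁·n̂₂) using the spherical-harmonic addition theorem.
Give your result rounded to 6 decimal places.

Expand P_4 via completeness: Σ_{m} conj(Y_{4,m}) at Ω₁ times Y_{4,m} at Ω₂ —
  m=-4: (0.000000, -0.000002) × (0.120749, -0.159381) = (-0.000000, -0.000000)  (running Σ = (-0.000000, -0.000000))
  m=-3: (0.000066, -0.000100) × (0.251958, 0.304142) = (0.000047, -0.000005)  (running Σ = (0.000047, -0.000005))
  m=-2: (0.003319, -0.002569) × (-0.260699, 0.129560) = (-0.000533, 0.001100)  (running Σ = (-0.000486, 0.001094))
  m=-1: (0.081598, -0.027884) × (0.035804, 0.152496) = (0.007174, 0.011445)  (running Σ = (0.006688, 0.012539))
  m=0: (0.837431, -0.000000) × (-0.325099, 0.000000) = (-0.272248, 0.000000)  (running Σ = (-0.265560, 0.012539))
  m=1: (-0.081598, -0.027884) × (-0.035804, 0.152496) = (0.007174, -0.011445)  (running Σ = (-0.258386, 0.001094))
  m=2: (0.003319, 0.002569) × (-0.260699, -0.129560) = (-0.000533, -0.001100)  (running Σ = (-0.258918, -0.000005))
  m=3: (-0.000066, -0.000100) × (-0.251958, 0.304142) = (0.000047, 0.000005)  (running Σ = (-0.258871, -0.000000))
  m=4: (0.000000, 0.000002) × (0.120749, 0.159381) = (-0.000000, 0.000000)  (running Σ = (-0.258871, -0.000000))
Total Σ_m = (-0.258871, -0.000000). Multiply by 1.396263: (-0.361453, -0.000000). P_4(cos γ) = -0.361453

-0.361453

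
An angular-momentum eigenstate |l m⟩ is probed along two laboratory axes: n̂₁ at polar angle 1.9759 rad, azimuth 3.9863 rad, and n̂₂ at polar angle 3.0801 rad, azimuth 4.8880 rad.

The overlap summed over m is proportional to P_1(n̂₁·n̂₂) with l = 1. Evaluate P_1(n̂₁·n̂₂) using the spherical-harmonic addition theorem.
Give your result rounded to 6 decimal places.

0.428402

Summing Y*_{l m}(θ₁,φ₁)·Y_{l m}(θ₂,φ₂) over m ∈ [−1, 1]; prefactor 4π/(2·1+1) = 4.188790:
  m=-1: -0.21082 - 0.23744j × 0.00371 + 0.02091j = 0.00418 - 0.00529j  (running Σ = 0.00418 - 0.00529j)
  m=0: -0.19257 + 0.00000j × -0.48768 + 0.00000j = 0.09391 + 0.00000j  (running Σ = 0.09809 - 0.00529j)
  m=1: 0.21082 - 0.23744j × -0.00371 + 0.02091j = 0.00418 + 0.00529j  (running Σ = 0.10227 + 0.00000j)
Accumulated sum 0.10227 + 0.00000j; after 4π/(2l+1) scaling, 0.42840 + 0.00000j ⇒ P_1 = 0.428402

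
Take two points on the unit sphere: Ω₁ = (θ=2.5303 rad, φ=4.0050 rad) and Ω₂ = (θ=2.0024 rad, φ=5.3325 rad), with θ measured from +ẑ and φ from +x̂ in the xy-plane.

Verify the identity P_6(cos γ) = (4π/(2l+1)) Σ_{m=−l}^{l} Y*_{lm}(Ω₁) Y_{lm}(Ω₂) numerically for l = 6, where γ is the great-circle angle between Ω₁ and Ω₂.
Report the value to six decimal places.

Summing Y*_{l m}(θ₁,φ₁)·Y_{l m}(θ₂,φ₂) over m ∈ [−6, 6]; prefactor 4π/(2·6+1) = 0.966644:
  m=-6: Y*=+0.007789-0.015408i  Y=+0.227037-0.148447i  product -0.000519-0.004654i
  m=-5: Y*=-0.032866-0.078753i  Y=-0.017755+0.432416i  product +0.034637-0.012813i
  m=-4: Y*=-0.234924-0.075781i  Y=-0.177288-0.137921i  product +0.031198+0.045836i
  m=-3: Y*=-0.375952+0.231208i  Y=-0.210374+0.062672i  product +0.064600-0.072202i
  m=-2: Y*=-0.062840+0.399502i  Y=+0.099371-0.289570i  product +0.109439+0.057896i
  m=-1: Y*=-0.034934-0.040859i  Y=-0.069195-0.096901i  product -0.001542+0.006212i
  m=+0: Y*=-0.418339-0.000000i  Y=+0.315692+0.000000i  product -0.132066-0.000000i
  m=+1: Y*=+0.034934-0.040859i  Y=+0.069195-0.096901i  product -0.001542-0.006212i
  m=+2: Y*=-0.062840-0.399502i  Y=+0.099371+0.289570i  product +0.109439-0.057896i
  m=+3: Y*=+0.375952+0.231208i  Y=+0.210374+0.062672i  product +0.064600+0.072202i
  m=+4: Y*=-0.234924+0.075781i  Y=-0.177288+0.137921i  product +0.031198-0.045836i
  m=+5: Y*=+0.032866-0.078753i  Y=+0.017755+0.432416i  product +0.034637+0.012813i
  m=+6: Y*=+0.007789+0.015408i  Y=+0.227037+0.148447i  product -0.000519+0.004654i
Total Σ_m = +0.343561+0.000000i. Multiply by 0.966644: +0.332102+0.000000i. P_6(cos γ) = 0.332102

0.332102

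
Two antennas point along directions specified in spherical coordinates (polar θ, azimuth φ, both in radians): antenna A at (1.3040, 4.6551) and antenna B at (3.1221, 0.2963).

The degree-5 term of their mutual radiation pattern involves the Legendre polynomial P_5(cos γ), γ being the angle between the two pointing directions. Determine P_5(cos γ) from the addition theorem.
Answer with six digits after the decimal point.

Term-by-term m-sum for l=5 (normalisation 4π/11 = 1.142397):
  m=-5: (-0.109524, -0.371842) × (0.000000, -0.000000) = (-0.000000, 0.000000)  (running Σ = (-0.000000, 0.000000))
  m=-4: (0.326271, -0.076104) × (-0.000000, 0.000000) = (-0.000000, 0.000000)  (running Σ = (-0.000000, 0.000000))
  m=-3: (-0.019884, -0.114552) × (0.000013, -0.000016) = (-0.000002, -0.000001)  (running Σ = (-0.000002, -0.000001))
  m=-2: (0.326905, -0.037621) × (-0.001067, 0.000719) = (-0.000322, 0.000275)  (running Σ = (-0.000324, 0.000274))
  m=-1: (-0.002271, -0.039590) × (0.047702, -0.014563) = (-0.000685, -0.001855)  (running Σ = (-0.001009, -0.001581))
  m=0: (0.321862, -0.000000) × (-0.932938, 0.000000) = (-0.300277, 0.000000)  (running Σ = (-0.301286, -0.001581))
  m=1: (0.002271, -0.039590) × (-0.047702, -0.014563) = (-0.000685, 0.001855)  (running Σ = (-0.301971, 0.000274))
  m=2: (0.326905, 0.037621) × (-0.001067, -0.000719) = (-0.000322, -0.000275)  (running Σ = (-0.302293, -0.000001))
  m=3: (0.019884, -0.114552) × (-0.000013, -0.000016) = (-0.000002, 0.000001)  (running Σ = (-0.302295, 0.000000))
  m=4: (0.326271, 0.076104) × (-0.000000, -0.000000) = (-0.000000, -0.000000)  (running Σ = (-0.302295, 0.000000))
  m=5: (0.109524, -0.371842) × (-0.000000, -0.000000) = (-0.000000, -0.000000)  (running Σ = (-0.302295, -0.000000))
Σ over m = (-0.302295, -0.000000); ×(4π/11) → (-0.345341, -0.000000). Real part: -0.345341

-0.345341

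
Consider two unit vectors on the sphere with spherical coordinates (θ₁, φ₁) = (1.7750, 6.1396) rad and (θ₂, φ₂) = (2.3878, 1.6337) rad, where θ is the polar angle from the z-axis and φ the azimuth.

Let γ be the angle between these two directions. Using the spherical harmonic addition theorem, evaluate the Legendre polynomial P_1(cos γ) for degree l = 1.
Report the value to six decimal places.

Term-by-term m-sum for l=1 (normalisation 4π/3 = 4.188790):
  [-1]  conj(Y_{1,-1})(Ω₁) = (0.334834, -0.048410) ; Y_{1,-1}(Ω₂) = (-0.014864, -0.235992) ; Δ = (-0.016402, -0.078298)
  [+0]  conj(Y_{1,0})(Ω₁) = (-0.099082, -0.000000) ; Y_{1,0}(Ω₂) = (-0.356239, 0.000000) ; Δ = (0.035297, 0.000000)
  [+1]  conj(Y_{1,1})(Ω₁) = (-0.334834, -0.048410) ; Y_{1,1}(Ω₂) = (0.014864, -0.235992) ; Δ = (-0.016402, 0.078298)
Σ over m = (0.002494, 0.000000); ×(4π/3) → (0.010447, 0.000000). Real part: 0.010447

0.010447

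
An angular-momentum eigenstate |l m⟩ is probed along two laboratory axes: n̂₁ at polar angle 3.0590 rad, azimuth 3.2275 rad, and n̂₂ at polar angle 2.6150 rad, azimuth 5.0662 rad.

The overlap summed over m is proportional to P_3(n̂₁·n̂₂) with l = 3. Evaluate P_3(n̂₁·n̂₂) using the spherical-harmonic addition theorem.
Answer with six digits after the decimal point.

Expand P_3 via completeness: Σ_{m} conj(Y_{3,m}) at Ω₁ times Y_{3,m} at Ω₂ —
  [-3]  conj(Y_{3,-3})(Ω₁) = (-0.000227, -0.000060) ; Y_{3,-3}(Ω₂) = (-0.046244, -0.025828) ; Δ = (0.000009, 0.000009)
  [-2]  conj(Y_{3,-2})(Ω₁) = (-0.006830, -0.001185) ; Y_{3,-2}(Ω₂) = (0.169595, -0.145072) ; Δ = (-0.001330, 0.000790)
  [-1]  conj(Y_{3,-1})(Ω₁) = (-0.105351, -0.009073) ; Y_{3,-1}(Ω₂) = (0.154031, 0.417029) ; Δ = (-0.012444, -0.045332)
  [+0]  conj(Y_{3,0})(Ω₁) = (-0.731152, -0.000000) ; Y_{3,0}(Ω₂) = (-0.237775, 0.000000) ; Δ = (0.173850, 0.000000)
  [+1]  conj(Y_{3,1})(Ω₁) = (0.105351, -0.009073) ; Y_{3,1}(Ω₂) = (-0.154031, 0.417029) ; Δ = (-0.012444, 0.045332)
  [+2]  conj(Y_{3,2})(Ω₁) = (-0.006830, 0.001185) ; Y_{3,2}(Ω₂) = (0.169595, 0.145072) ; Δ = (-0.001330, -0.000790)
  [+3]  conj(Y_{3,3})(Ω₁) = (0.000227, -0.000060) ; Y_{3,3}(Ω₂) = (0.046244, -0.025828) ; Δ = (0.000009, -0.000009)
Total Σ_m = (0.146320, 0.000000). Multiply by 1.795196: (0.262673, 0.000000). P_3(cos γ) = 0.262673

0.262673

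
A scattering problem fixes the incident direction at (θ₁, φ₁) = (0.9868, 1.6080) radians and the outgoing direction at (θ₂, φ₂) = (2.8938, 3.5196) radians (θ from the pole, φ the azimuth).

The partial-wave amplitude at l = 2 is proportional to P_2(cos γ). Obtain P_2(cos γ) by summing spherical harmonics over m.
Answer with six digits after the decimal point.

0.045257

Addition theorem: P_2(cos γ) = (4π/5) Σ_m Y*_{lm}(Ω₁) Y_{lm}(Ω₂), m = −2…2:
  m=-2: Y*=-0.26810 - 0.01999j  Y=0.01691 - 0.01594j  product -0.00485 + 0.00394j
  m=-1: Y*=-0.01322 + 0.35511j  Y=0.17072 - 0.06779j  product 0.02182 + 0.06152j
  m=+0: Y*=-0.02775 + 0.00000j  Y=0.57387 + 0.00000j  product -0.01593 + 0.00000j
  m=+1: Y*=0.01322 + 0.35511j  Y=-0.17072 - 0.06779j  product 0.02182 - 0.06152j
  m=+2: Y*=-0.26810 + 0.01999j  Y=0.01691 + 0.01594j  product -0.00485 - 0.00394j
Σ over m = 0.01801 + 0.00000j; ×(4π/5) → 0.04526 + 0.00000j. Real part: 0.045257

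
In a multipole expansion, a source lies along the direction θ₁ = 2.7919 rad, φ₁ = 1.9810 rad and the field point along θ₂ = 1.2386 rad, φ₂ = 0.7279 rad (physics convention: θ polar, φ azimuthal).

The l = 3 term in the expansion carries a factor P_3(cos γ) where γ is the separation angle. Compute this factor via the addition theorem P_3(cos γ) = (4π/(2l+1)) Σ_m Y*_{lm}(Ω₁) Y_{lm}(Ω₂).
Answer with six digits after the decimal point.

Summing Y*_{l m}(θ₁,φ₁)·Y_{l m}(θ₂,φ₂) over m ∈ [−3, 3]; prefactor 4π/(2·3+1) = 1.795196:
  m=-3: Y*=0.01582 - 0.00560j  Y=-0.20275 - 0.28831j  product -0.00482 - 0.00343j
  m=-2: Y*=0.07685 + 0.08243j  Y=0.03418 - 0.29588j  product 0.02702 - 0.01992j
  m=-1: Y*=-0.15071 + 0.34656j  Y=-0.10680 + 0.09517j  product -0.01689 - 0.05135j
  m=+0: Y*=-0.49542 + 0.00000j  Y=-0.30038 + 0.00000j  product 0.14882 + 0.00000j
  m=+1: Y*=0.15071 + 0.34656j  Y=0.10680 + 0.09517j  product -0.01689 + 0.05135j
  m=+2: Y*=0.07685 - 0.08243j  Y=0.03418 + 0.29588j  product 0.02702 + 0.01992j
  m=+3: Y*=-0.01582 - 0.00560j  Y=0.20275 - 0.28831j  product -0.00482 + 0.00343j
Total Σ_m = 0.15943 + 0.00000j. Multiply by 1.795196: 0.28621 + 0.00000j. P_3(cos γ) = 0.286211

0.286211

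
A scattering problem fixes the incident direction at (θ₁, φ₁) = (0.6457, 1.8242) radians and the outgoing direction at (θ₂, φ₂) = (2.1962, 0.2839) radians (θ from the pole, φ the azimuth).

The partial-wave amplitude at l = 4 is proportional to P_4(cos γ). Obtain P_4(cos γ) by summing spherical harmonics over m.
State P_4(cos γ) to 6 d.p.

Term-by-term m-sum for l=4 (normalisation 4π/9 = 1.396263):
  m=-4: Y*=(0.030685, 0.049251)  Y=(0.080599, -0.173360)  product (0.011011, -0.001350)
  m=-3: Y*=(0.150104, -0.157863)  Y=(-0.257203, 0.293788)  product (0.007771, 0.084702)
  m=-2: Y*=(-0.366994, -0.203746)  Y=(0.259347, -0.165430)  product (-0.128885, 0.007871)
  m=-1: Y*=(-0.083520, 0.322508)  Y=(0.129533, -0.037795)  product (0.001371, 0.044932)
  m=+0: Y*=(-0.200475, -0.000000)  Y=(-0.335405, 0.000000)  product (0.067240, 0.000000)
  m=+1: Y*=(0.083520, 0.322508)  Y=(-0.129533, -0.037795)  product (0.001371, -0.044932)
  m=+2: Y*=(-0.366994, 0.203746)  Y=(0.259347, 0.165430)  product (-0.128885, -0.007871)
  m=+3: Y*=(-0.150104, -0.157863)  Y=(0.257203, 0.293788)  product (0.007771, -0.084702)
  m=+4: Y*=(0.030685, -0.049251)  Y=(0.080599, 0.173360)  product (0.011011, 0.001350)
Σ over m = (-0.150223, -0.000000); ×(4π/9) → (-0.209751, -0.000000). Real part: -0.209751

-0.209751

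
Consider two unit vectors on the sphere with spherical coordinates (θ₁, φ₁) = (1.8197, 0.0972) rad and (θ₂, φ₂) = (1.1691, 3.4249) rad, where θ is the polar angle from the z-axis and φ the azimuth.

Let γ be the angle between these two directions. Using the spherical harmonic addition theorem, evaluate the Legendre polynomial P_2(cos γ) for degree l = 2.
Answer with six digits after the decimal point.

Expand P_2 via completeness: Σ_{m} conj(Y_{2,m}) at Ω₁ times Y_{2,m} at Ω₂ —
  [-2]  conj(Y_{2,-2})(Ω₁) = +0.355999+0.070091i ; Y_{2,-2}(Ω₂) = +0.276088-0.175648i ; Δ = +0.110599-0.043179i
  [-1]  conj(Y_{2,-1})(Ω₁) = -0.183575-0.017900i ; Y_{2,-1}(Ω₂) = -0.266925+0.077712i ; Δ = +0.050392-0.009488i
  [+0]  conj(Y_{2,0})(Ω₁) = -0.257974-0.000000i ; Y_{2,0}(Ω₂) = -0.170754+0.000000i ; Δ = +0.044050+0.000000i
  [+1]  conj(Y_{2,1})(Ω₁) = +0.183575-0.017900i ; Y_{2,1}(Ω₂) = +0.266925+0.077712i ; Δ = +0.050392+0.009488i
  [+2]  conj(Y_{2,2})(Ω₁) = +0.355999-0.070091i ; Y_{2,2}(Ω₂) = +0.276088+0.175648i ; Δ = +0.110599+0.043179i
Accumulated sum +0.366031+0.000000i; after 4π/(2l+1) scaling, +0.919936+0.000000i ⇒ P_2 = 0.919936

0.919936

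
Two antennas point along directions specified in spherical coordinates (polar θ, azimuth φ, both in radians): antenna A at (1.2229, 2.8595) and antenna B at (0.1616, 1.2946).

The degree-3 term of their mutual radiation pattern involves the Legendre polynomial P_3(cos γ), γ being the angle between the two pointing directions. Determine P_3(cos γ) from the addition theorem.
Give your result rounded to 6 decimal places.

Addition theorem: P_3(cos γ) = (4π/7) Σ_m Y*_{lm}(Ω₁) Y_{lm}(Ω₂), m = −3…3:
  m=-3: -0.229745+0.259571i × -0.001281+0.001175i = -0.000011-0.000602i  (running Σ = -0.000011-0.000602i)
  m=-2: +0.260201-0.164654i × -0.022229-0.013702i = -0.008040+0.000095i  (running Σ = -0.008051-0.000508i)
  m=-1: +0.122229-0.035425i × +0.054885-0.193637i = -0.000151-0.025612i  (running Σ = -0.008202-0.026120i)
  m=0: -0.307737-0.000000i × +0.688954+0.000000i = -0.212016-0.000000i  (running Σ = -0.220218-0.026120i)
  m=1: -0.122229-0.035425i × -0.054885-0.193637i = -0.000151+0.025612i  (running Σ = -0.220369-0.000508i)
  m=2: +0.260201+0.164654i × -0.022229+0.013702i = -0.008040-0.000095i  (running Σ = -0.228409-0.000602i)
  m=3: +0.229745+0.259571i × +0.001281+0.001175i = -0.000011+0.000602i  (running Σ = -0.228420-0.000000i)
Accumulated sum -0.228420-0.000000i; after 4π/(2l+1) scaling, -0.410058-0.000000i ⇒ P_3 = -0.410058

-0.410058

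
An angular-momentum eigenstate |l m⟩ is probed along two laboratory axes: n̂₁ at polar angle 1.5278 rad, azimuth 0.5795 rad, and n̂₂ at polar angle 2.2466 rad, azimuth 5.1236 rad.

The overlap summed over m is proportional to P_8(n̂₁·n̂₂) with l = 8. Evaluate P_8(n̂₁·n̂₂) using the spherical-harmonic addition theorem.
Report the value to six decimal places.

Expand P_8 via completeness: Σ_{m} conj(Y_{8,m}) at Ω₁ times Y_{8,m} at Ω₂ —
  m=-8: Y*=-0.039045-0.510138i  Y=-0.069993+0.010442i  product +0.008060+0.035299i
  m=-7: Y*=-0.053697-0.069778i  Y=+0.059028-0.219140i  product -0.018461+0.007648i
  m=-6: Y*=+0.343678+0.119799i  Y=+0.322924+0.258119i  product +0.080060+0.127396i
  m=-5: Y*=+0.100342-0.024991i  Y=-0.373203+0.196795i  product -0.032530+0.029074i
  m=-4: Y*=-0.218099+0.235430i  Y=-0.007217-0.097286i  product +0.024478+0.019519i
  m=-3: Y*=-0.018449+0.108977i  Y=-0.294434-0.103213i  product +0.016680-0.030182i
  m=-2: Y*=-0.121070-0.277194i  Y=+0.189000-0.203539i  product -0.079302-0.027747i
  m=-1: Y*=-0.095007-0.062178i  Y=-0.078540-0.180109i  product -0.003737+0.021995i
  m=+0: Y*=+0.297098-0.000000i  Y=+0.311003+0.000000i  product +0.092399+0.000000i
  m=+1: Y*=+0.095007-0.062178i  Y=+0.078540-0.180109i  product -0.003737-0.021995i
  m=+2: Y*=-0.121070+0.277194i  Y=+0.189000+0.203539i  product -0.079302+0.027747i
  m=+3: Y*=+0.018449+0.108977i  Y=+0.294434-0.103213i  product +0.016680+0.030182i
  m=+4: Y*=-0.218099-0.235430i  Y=-0.007217+0.097286i  product +0.024478-0.019519i
  m=+5: Y*=-0.100342-0.024991i  Y=+0.373203+0.196795i  product -0.032530-0.029074i
  m=+6: Y*=+0.343678-0.119799i  Y=+0.322924-0.258119i  product +0.080060-0.127396i
  m=+7: Y*=+0.053697-0.069778i  Y=-0.059028-0.219140i  product -0.018461-0.007648i
  m=+8: Y*=-0.039045+0.510138i  Y=-0.069993-0.010442i  product +0.008060-0.035299i
Accumulated sum +0.082894+0.000000i; after 4π/(2l+1) scaling, +0.061275+0.000000i ⇒ P_8 = 0.061275

0.061275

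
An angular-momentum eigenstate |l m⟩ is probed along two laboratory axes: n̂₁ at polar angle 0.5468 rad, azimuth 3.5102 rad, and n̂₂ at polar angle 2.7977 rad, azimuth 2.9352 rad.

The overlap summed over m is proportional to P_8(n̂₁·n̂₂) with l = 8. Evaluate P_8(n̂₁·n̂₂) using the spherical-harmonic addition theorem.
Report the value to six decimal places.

Term-by-term m-sum for l=8 (normalisation 4π/17 = 0.739198):
  m=-8: Y*=-0.00270 + 0.00053j  Y=-0.00001 + 0.00009j  product -0.00000 - 0.00000j
  m=-7: Y*=0.01532 - 0.00963j  Y=0.00012 + 0.00095j  product 0.00001 + 0.00001j
  m=-6: Y*=-0.04423 + 0.05929j  Y=0.00222 + 0.00643j  product -0.00048 - 0.00015j
  m=-5: Y*=0.05639 - 0.20200j  Y=0.01762 + 0.02947j  product 0.00695 - 0.00190j
  m=-4: Y*=0.03957 + 0.40939j  Y=0.08602 + 0.09322j  product -0.03476 + 0.03890j
  m=-3: Y*=-0.22537 - 0.44925j  Y=0.27187 + 0.19375j  product 0.02577 - 0.16580j
  m=-2: Y*=0.16114 + 0.14632j  Y=0.51987 + 0.22768j  product 0.05046 + 0.11275j
  m=-1: Y*=0.29579 + 0.11425j  Y=0.42430 + 0.08884j  product 0.11535 + 0.07475j
  m=+0: Y*=-0.33739 + 0.00000j  Y=-0.27429 + 0.00000j  product 0.09254 + 0.00000j
  m=+1: Y*=-0.29579 + 0.11425j  Y=-0.42430 + 0.08884j  product 0.11535 - 0.07475j
  m=+2: Y*=0.16114 - 0.14632j  Y=0.51987 - 0.22768j  product 0.05046 - 0.11275j
  m=+3: Y*=0.22537 - 0.44925j  Y=-0.27187 + 0.19375j  product 0.02577 + 0.16580j
  m=+4: Y*=0.03957 - 0.40939j  Y=0.08602 - 0.09322j  product -0.03476 - 0.03890j
  m=+5: Y*=-0.05639 - 0.20200j  Y=-0.01762 + 0.02947j  product 0.00695 + 0.00190j
  m=+6: Y*=-0.04423 - 0.05929j  Y=0.00222 - 0.00643j  product -0.00048 + 0.00015j
  m=+7: Y*=-0.01532 - 0.00963j  Y=-0.00012 + 0.00095j  product 0.00001 - 0.00001j
  m=+8: Y*=-0.00270 - 0.00053j  Y=-0.00001 - 0.00009j  product -0.00000 + 0.00000j
Accumulated sum 0.41915 - 0.00000j; after 4π/(2l+1) scaling, 0.30983 - 0.00000j ⇒ P_8 = 0.309834

0.309834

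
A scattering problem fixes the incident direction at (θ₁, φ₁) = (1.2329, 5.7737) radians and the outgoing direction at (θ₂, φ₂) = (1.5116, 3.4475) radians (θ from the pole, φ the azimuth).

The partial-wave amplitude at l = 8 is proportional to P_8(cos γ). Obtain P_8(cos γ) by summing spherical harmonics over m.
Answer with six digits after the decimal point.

0.268389

Term-by-term m-sum for l=8 (normalisation 4π/17 = 0.739198):
  [-8]  conj(Y_{8,-8})(Ω₁) = (-0.192312, 0.260188) ; Y_{8,-8}(Ω₂) = (-0.390580, -0.325216) ; Δ = (0.159731, -0.039081)
  [-7]  conj(Y_{8,-7})(Ω₁) = (-0.414321, 0.187417) ; Y_{8,-7}(Ω₂) = (0.065075, 0.101402) ; Δ = (-0.045966, -0.029817)
  [-6]  conj(Y_{8,-6})(Ω₁) = (-0.171509, -0.014558) ; Y_{8,-6}(Ω₂) = (0.092313, 0.340635) ; Δ = (-0.010874, -0.059766)
  [-5]  conj(Y_{8,-5})(Ω₁) = (0.225663, 0.152459) ; Y_{8,-5}(Ω₂) = (0.005798, -0.140440) ; Δ = (0.022720, -0.030808)
  [-4]  conj(Y_{8,-4})(Ω₁) = (0.129424, 0.256601) ; Y_{8,-4}(Ω₂) = (0.103984, -0.287391) ; Δ = (0.087203, -0.010513)
  [-3]  conj(Y_{8,-3})(Ω₁) = (0.006317, -0.149105) ; Y_{8,-3}(Ω₂) = (-0.090878, 0.118784) ; Δ = (0.017137, 0.014301)
  [-2]  conj(Y_{8,-2})(Ω₁) = (0.163955, -0.266325) ; Y_{8,-2}(Ω₂) = (-0.233185, 0.163608) ; Δ = (0.005341, 0.088927)
  [-1]  conj(Y_{8,-1})(Ω₁) = (-0.080642, 0.045054) ; Y_{8,-1}(Ω₂) = (0.146179, -0.046166) ; Δ = (-0.009708, 0.010309)
  [+0]  conj(Y_{8,0})(Ω₁) = (-0.316022, -0.000000) ; Y_{8,0}(Ω₂) = (0.278730, 0.000000) ; Δ = (-0.088085, -0.000000)
  [+1]  conj(Y_{8,1})(Ω₁) = (0.080642, 0.045054) ; Y_{8,1}(Ω₂) = (-0.146179, -0.046166) ; Δ = (-0.009708, -0.010309)
  [+2]  conj(Y_{8,2})(Ω₁) = (0.163955, 0.266325) ; Y_{8,2}(Ω₂) = (-0.233185, -0.163608) ; Δ = (0.005341, -0.088927)
  [+3]  conj(Y_{8,3})(Ω₁) = (-0.006317, -0.149105) ; Y_{8,3}(Ω₂) = (0.090878, 0.118784) ; Δ = (0.017137, -0.014301)
  [+4]  conj(Y_{8,4})(Ω₁) = (0.129424, -0.256601) ; Y_{8,4}(Ω₂) = (0.103984, 0.287391) ; Δ = (0.087203, 0.010513)
  [+5]  conj(Y_{8,5})(Ω₁) = (-0.225663, 0.152459) ; Y_{8,5}(Ω₂) = (-0.005798, -0.140440) ; Δ = (0.022720, 0.030808)
  [+6]  conj(Y_{8,6})(Ω₁) = (-0.171509, 0.014558) ; Y_{8,6}(Ω₂) = (0.092313, -0.340635) ; Δ = (-0.010874, 0.059766)
  [+7]  conj(Y_{8,7})(Ω₁) = (0.414321, 0.187417) ; Y_{8,7}(Ω₂) = (-0.065075, 0.101402) ; Δ = (-0.045966, 0.029817)
  [+8]  conj(Y_{8,8})(Ω₁) = (-0.192312, -0.260188) ; Y_{8,8}(Ω₂) = (-0.390580, 0.325216) ; Δ = (0.159731, 0.039081)
Σ over m = (0.363081, -0.000000); ×(4π/17) → (0.268389, -0.000000). Real part: 0.268389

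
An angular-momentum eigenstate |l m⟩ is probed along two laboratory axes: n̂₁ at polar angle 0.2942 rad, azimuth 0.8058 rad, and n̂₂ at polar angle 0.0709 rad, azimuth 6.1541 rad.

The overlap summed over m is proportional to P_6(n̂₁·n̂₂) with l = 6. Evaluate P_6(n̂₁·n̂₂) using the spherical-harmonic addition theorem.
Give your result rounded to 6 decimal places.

0.411529

Summing Y*_{l m}(θ₁,φ₁)·Y_{l m}(θ₂,φ₂) over m ∈ [−6, 6]; prefactor 4π/(2·6+1) = 0.966644:
  term(m=-6) = +0.000000-0.000000i   from Y*(Ω₁)=+0.000035-0.000285i, Y(Ω₂)=+0.000000+0.000000i
  term(m=-5) = -0.000000-0.000000i   from Y*(Ω₁)=-0.002073-0.002546i, Y(Ω₂)=+0.000002+0.000002i
  term(m=-4) = -0.000002-0.000001i   from Y*(Ω₁)=-0.022816-0.001866i, Y(Ω₂)=+0.000078+0.000044i
  term(m=-3) = -0.000186+0.000065i   from Y*(Ω₁)=-0.080553+0.071250i, Y(Ω₂)=+0.001699+0.000693i
  term(m=-2) = -0.002534+0.008223i   from Y*(Ω₁)=-0.013626+0.333757i, Y(Ω₂)=+0.024905+0.006577i
  term(m=-1) = +0.080479+0.109020i   from Y*(Ω₁)=+0.412216+0.429389i, Y(Ω₂)=+0.225761+0.029305i
  term(m=+0) = +0.270216+0.000000i   from Y*(Ω₁)=+0.280273-0.000000i, Y(Ω₂)=+0.964116+0.000000i
  term(m=+1) = +0.080479-0.109020i   from Y*(Ω₁)=-0.412216+0.429389i, Y(Ω₂)=-0.225761+0.029305i
  term(m=+2) = -0.002534-0.008223i   from Y*(Ω₁)=-0.013626-0.333757i, Y(Ω₂)=+0.024905-0.006577i
  term(m=+3) = -0.000186-0.000065i   from Y*(Ω₁)=+0.080553+0.071250i, Y(Ω₂)=-0.001699+0.000693i
  term(m=+4) = -0.000002+0.000001i   from Y*(Ω₁)=-0.022816+0.001866i, Y(Ω₂)=+0.000078-0.000044i
  term(m=+5) = -0.000000+0.000000i   from Y*(Ω₁)=+0.002073-0.002546i, Y(Ω₂)=-0.000002+0.000002i
  term(m=+6) = +0.000000+0.000000i   from Y*(Ω₁)=+0.000035+0.000285i, Y(Ω₂)=+0.000000-0.000000i
Total Σ_m = +0.425729-0.000000i. Multiply by 0.966644: +0.411529-0.000000i. P_6(cos γ) = 0.411529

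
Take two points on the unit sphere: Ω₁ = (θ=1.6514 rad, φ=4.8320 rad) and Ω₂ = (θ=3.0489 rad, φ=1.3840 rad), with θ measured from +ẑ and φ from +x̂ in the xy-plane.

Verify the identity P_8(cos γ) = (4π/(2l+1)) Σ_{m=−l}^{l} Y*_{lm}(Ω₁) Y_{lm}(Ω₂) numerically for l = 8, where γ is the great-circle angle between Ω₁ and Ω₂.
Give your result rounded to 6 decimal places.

Addition theorem: P_8(cos γ) = (4π/17) Σ_m Y*_{lm}(Ω₁) Y_{lm}(Ω₂), m = −8…8:
  m=-8: 0.28930 + 0.41049j × 0.00000 + 0.00000j = -0.00000 + 0.00000j  (running Σ = -0.00000 + 0.00000j)
  m=-7: 0.12053 - 0.10863j × 0.00000 - 0.00000j = 0.00000 - 0.00000j  (running Σ = 0.00000 - 0.00000j)
  m=-6: 0.25105 + 0.21915j × -0.00000 - 0.00000j = 0.00000 - 0.00000j  (running Σ = 0.00000 - 0.00000j)
  m=-5: 0.10528 - 0.15453j × -0.00005 + 0.00004j = 0.00000 + 0.00001j  (running Σ = 0.00000 + 0.00001j)
  m=-4: 0.24727 + 0.12824j × 0.00071 + 0.00066j = 0.00009 + 0.00025j  (running Σ = 0.00009 + 0.00027j)
  m=-3: 0.06929 - 0.18474j × 0.00570 - 0.00909j = -0.00128 - 0.00168j  (running Σ = -0.00119 - 0.00142j)
  m=-2: 0.24659 + 0.06014j × -0.07850 - 0.03077j = -0.01751 - 0.01231j  (running Σ = -0.01870 - 0.01373j)
  m=-1: 0.02403 - 0.19995j × -0.07860 + 0.41588j = 0.08127 + 0.02571j  (running Σ = 0.06257 + 0.01198j)
  m=0: 0.24643 + 0.00000j × 0.99000 + 0.00000j = 0.24397 + 0.00000j  (running Σ = 0.30653 + 0.01198j)
  m=1: -0.02403 - 0.19995j × 0.07860 + 0.41588j = 0.08127 - 0.02571j  (running Σ = 0.38780 - 0.01373j)
  m=2: 0.24659 - 0.06014j × -0.07850 + 0.03077j = -0.01751 + 0.01231j  (running Σ = 0.37029 - 0.00142j)
  m=3: -0.06929 - 0.18474j × -0.00570 - 0.00909j = -0.00128 + 0.00168j  (running Σ = 0.36901 + 0.00027j)
  m=4: 0.24727 - 0.12824j × 0.00071 - 0.00066j = 0.00009 - 0.00025j  (running Σ = 0.36910 + 0.00001j)
  m=5: -0.10528 - 0.15453j × 0.00005 + 0.00004j = 0.00000 - 0.00001j  (running Σ = 0.36910 - 0.00000j)
  m=6: 0.25105 - 0.21915j × -0.00000 + 0.00000j = 0.00000 + 0.00000j  (running Σ = 0.36910 - 0.00000j)
  m=7: -0.12053 - 0.10863j × -0.00000 - 0.00000j = 0.00000 + 0.00000j  (running Σ = 0.36910 + 0.00000j)
  m=8: 0.28930 - 0.41049j × 0.00000 - 0.00000j = -0.00000 - 0.00000j  (running Σ = 0.36910 - 0.00000j)
Σ over m = 0.36910 - 0.00000j; ×(4π/17) → 0.27284 - 0.00000j. Real part: 0.272840

0.272840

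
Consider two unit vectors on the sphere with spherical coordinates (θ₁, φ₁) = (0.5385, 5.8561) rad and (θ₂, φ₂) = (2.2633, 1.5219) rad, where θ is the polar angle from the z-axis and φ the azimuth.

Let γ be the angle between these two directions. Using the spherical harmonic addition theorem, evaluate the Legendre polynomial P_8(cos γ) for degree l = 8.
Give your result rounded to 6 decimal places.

0.312061

Addition theorem: P_8(cos γ) = (4π/17) Σ_m Y*_{lm}(Ω₁) Y_{lm}(Ω₂), m = −8…8:
  term(m=-8) = -0.000155-0.000018i   from Y*(Ω₁)=-0.002374+0.000670i, Y(Ω₂)=+0.058668+0.024196i
  term(m=-7) = -0.001650+0.003062i   from Y*(Ω₁)=-0.016325-0.002501i, Y(Ω₂)=+0.070677-0.198366i
  term(m=-6) = +0.017717+0.021105i   from Y*(Ω₁)=-0.057635-0.037685i, Y(Ω₂)=-0.383066-0.115722i
  term(m=-5) = +0.082686-0.027415i   from Y*(Ω₁)=-0.106743-0.168519i, Y(Ω₂)=-0.105703+0.423707i
  term(m=-4) = +0.003322-0.057164i   from Y*(Ω₁)=-0.055006-0.397388i, Y(Ω₂)=+0.140009+0.027738i
  term(m=-3) = +0.130842+0.060996i   from Y*(Ω₁)=+0.145001-0.486723i, Y(Ω₂)=-0.041547+0.281200i
  term(m=-2) = +0.055364-0.052240i   from Y*(Ω₁)=+0.161162-0.185006i, Y(Ω₂)=+0.308758+0.030291i
  term(m=-1) = -0.016763-0.042190i   from Y*(Ω₁)=-0.270122+0.122932i, Y(Ω₂)=-0.007477+0.152787i
  term(m=+0) = -0.120563-0.000000i   from Y*(Ω₁)=-0.359021-0.000000i, Y(Ω₂)=+0.335811+0.000000i
  term(m=+1) = -0.016763+0.042190i   from Y*(Ω₁)=+0.270122+0.122932i, Y(Ω₂)=+0.007477+0.152787i
  term(m=+2) = +0.055364+0.052240i   from Y*(Ω₁)=+0.161162+0.185006i, Y(Ω₂)=+0.308758-0.030291i
  term(m=+3) = +0.130842-0.060996i   from Y*(Ω₁)=-0.145001-0.486723i, Y(Ω₂)=+0.041547+0.281200i
  term(m=+4) = +0.003322+0.057164i   from Y*(Ω₁)=-0.055006+0.397388i, Y(Ω₂)=+0.140009-0.027738i
  term(m=+5) = +0.082686+0.027415i   from Y*(Ω₁)=+0.106743-0.168519i, Y(Ω₂)=+0.105703+0.423707i
  term(m=+6) = +0.017717-0.021105i   from Y*(Ω₁)=-0.057635+0.037685i, Y(Ω₂)=-0.383066+0.115722i
  term(m=+7) = -0.001650-0.003062i   from Y*(Ω₁)=+0.016325-0.002501i, Y(Ω₂)=-0.070677-0.198366i
  term(m=+8) = -0.000155+0.000018i   from Y*(Ω₁)=-0.002374-0.000670i, Y(Ω₂)=+0.058668-0.024196i
Total Σ_m = +0.422162+0.000000i. Multiply by 0.739198: +0.312061+0.000000i. P_8(cos γ) = 0.312061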